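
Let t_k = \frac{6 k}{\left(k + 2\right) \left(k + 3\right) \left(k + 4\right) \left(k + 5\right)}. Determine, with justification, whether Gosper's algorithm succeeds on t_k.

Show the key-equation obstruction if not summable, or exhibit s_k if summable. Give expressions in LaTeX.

Yes. s_k = \frac{k \left(k^{2} + 9 k - 10\right)}{12 \left(k + 2\right) \left(k + 3\right) \left(k + 4\right)}.

Step 1: r(k) = (k + 1)*(k + 2)/(k*(k + 6)).
A = k + 2, B = k + 6, C = k.
Need (k + 2)·f(k+1) − (k + 5)·f(k) = k.
Bound: deg f ≤ 3.
Solving with deg f ≤ 3: f(k) = k*(k - 1)*(k + 10)/72.
Then R = B(k−1)f/C = (k - 1)*(k + 5)*(k + 10)/72, so s_k = R(k)·t_k = k*(k**2 + 9*k - 10)/(12*(k + 2)*(k + 3)*(k + 4)).
s_(k+1) − s_k = 6*k/(k**4 + 14*k**3 + 71*k**2 + 154*k + 120) = t_k.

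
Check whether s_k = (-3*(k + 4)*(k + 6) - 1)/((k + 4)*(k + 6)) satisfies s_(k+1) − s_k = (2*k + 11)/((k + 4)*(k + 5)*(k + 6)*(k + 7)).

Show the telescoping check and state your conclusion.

s_(k+1) = (-3*(k + 5)*(k + 7) - 1)/((k + 5)*(k + 7))
s_(k+1) − s_k = (2*k + 11)/(k**4 + 22*k**3 + 179*k**2 + 638*k + 840)
(s_(k+1) − s_k) − t_k = 0

valid; difference matches t_k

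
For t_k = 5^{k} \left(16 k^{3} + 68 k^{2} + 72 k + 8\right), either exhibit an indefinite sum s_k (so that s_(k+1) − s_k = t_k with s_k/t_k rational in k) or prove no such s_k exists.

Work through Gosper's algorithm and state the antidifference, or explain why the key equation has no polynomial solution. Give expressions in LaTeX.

Step 1: r(k) = 5*(4*k**3 + 29*k**2 + 64*k + 41)/(4*k**3 + 17*k**2 + 18*k + 2).
Factor: A=5; B=1; C=k**3 + 17*k**2/4 + 9*k/2 + 1/2.
Need (5)·f(k+1) − (1)·f(k) = k**3 + 17*k**2/4 + 9*k/2 + 1/2.
Bound: deg f ≤ 3.
A polynomial solution: f(k) = (4*k**3 + 2*k**2 - 2*k - 3)/16.
R(k) = B(k−1)·f(k)/C(k) = (4*k**3 + 2*k**2 - 2*k - 3)/(4*(4*k**3 + 17*k**2 + 18*k + 2)); s_k = R·t_k = 5**k*(4*k**3 + 2*k**2 - 2*k - 3).
Verify: 5**k*(16*k**3 + 68*k**2 + 72*k + 8) matches t_k.

s_k = 5^{k} \left(4 k^{3} + 2 k^{2} - 2 k - 3\right)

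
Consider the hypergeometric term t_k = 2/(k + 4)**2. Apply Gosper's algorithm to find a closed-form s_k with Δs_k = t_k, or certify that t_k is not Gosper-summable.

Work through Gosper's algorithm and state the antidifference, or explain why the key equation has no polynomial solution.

Step 1: r(k) = (k + 4)**2/(k + 5)**2.
So A=k**2 + 8*k + 16 and B=k**2 + 10*k + 25, with C=1.
Key eq: (k**2 + 8*k + 16)·f(k+1) = (k**2 + 8*k + 16)·f(k) + (1).
d = 0 from the (2,2,0) case.
Generic f = c0 gives residual -1; -1 = 0 cannot hold, so t_k is not Gosper-summable.

none (Gosper's algorithm certifies no s_k)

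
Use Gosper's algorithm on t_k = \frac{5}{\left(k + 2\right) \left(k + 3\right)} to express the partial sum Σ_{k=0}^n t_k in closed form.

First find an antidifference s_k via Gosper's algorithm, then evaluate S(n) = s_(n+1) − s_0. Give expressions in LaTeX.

S(n) = \frac{5 \left(n + 1\right)}{2 \left(n + 3\right)}

Compute t_(k+1)/t_k: get (k + 2)/(k + 4).
Normal form (A,B,C) = (k + 2, k + 4, 1).
Set up (k + 2)·f(k+1) − (k + 3)·f(k) − (1) = 0.
From deg A=1, deg B=1, deg C=0: d=1.
Coefficient equations give f(k) = k/2.
Get s_k = R·t_k = 5*k/(2*(k + 2)) with R(k) = B(k−1)f(k)/C(k) = k*(k + 3)/2.
Verify: 5/(k**2 + 5*k + 6) matches t_k.
Telescope: S(n) = s_(n+1) − s_(0) = 5*(n + 1)/(2*(n + 3)) − (0) = 5*(n + 1)/(2*(n + 3)).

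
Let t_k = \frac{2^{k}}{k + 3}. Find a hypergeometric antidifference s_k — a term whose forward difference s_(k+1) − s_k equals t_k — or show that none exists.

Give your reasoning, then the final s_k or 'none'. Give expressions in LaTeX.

none (Gosper's algorithm certifies no s_k)

Ratio r(k) = 2*(k + 3)/(k + 4).
Gosper form: A/B · C(k+1)/C(k) with A=2*k + 6, B=k + 4, C=1.
Key eq: (2*k + 6)·f(k+1) = (k + 3)·f(k) + (1).
deg f ≤ -1 (via 1,1,0).
d = -1 < 0 ⇒ no nonzero polynomial f; not summable.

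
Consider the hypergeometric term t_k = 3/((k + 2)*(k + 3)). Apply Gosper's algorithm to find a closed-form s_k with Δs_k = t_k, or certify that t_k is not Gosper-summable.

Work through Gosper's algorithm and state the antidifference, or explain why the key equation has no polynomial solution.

Step 1: r(k) = (k + 2)/(k + 4).
So A=k + 2 and B=k + 4, with C=1.
Need (k + 2)·f(k+1) − (k + 3)·f(k) = 1.
From deg A=1, deg B=1, deg C=0: d=1.
Match coefficients ⇒ f(k) = k/2.
R(k) = B(k−1)·f(k)/C(k) = k*(k + 3)/2; s_k = R·t_k = 3*k/(2*(k + 2)).
Δs = 3/(k**2 + 5*k + 6), as required.

s_k = 3*k/(2*(k + 2))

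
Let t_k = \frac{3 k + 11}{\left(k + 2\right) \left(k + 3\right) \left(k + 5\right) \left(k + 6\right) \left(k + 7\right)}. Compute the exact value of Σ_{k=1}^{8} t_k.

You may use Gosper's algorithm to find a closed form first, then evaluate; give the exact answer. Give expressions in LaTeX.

Σ = 26/3465

r(k) = (k + 2)*(k + 5)*(3*k + 14)/((k + 4)*(k + 8)*(3*k + 11)) after simplifying.
A = k + 2, B = k + 8, C = k**2 + 23*k/3 + 44/3.
Key eq: (k + 2)·f(k+1) = (k + 7)·f(k) + (k**2 + 23*k/3 + 44/3).
deg f ≤ 5 (via 1,1,2).
A polynomial solution: f(k) = k*(k + 3)*(k + 4)*(k**2 + 13*k + 52)/180.
R(k) = B(k−1)·f(k)/C(k) = k*(k + 3)*(k + 7)*(k**2 + 13*k + 52)/(60*(3*k + 11)); s_k = R·t_k = k*(k**2 + 13*k + 52)/(60*(k**3 + 13*k**2 + 52*k + 60)).
Verify: (3*k + 11)/(k**5 + 23*k**4 + 203*k**3 + 853*k**2 + 1692*k + 1260) matches t_k.
Sum = s_(9) − s_(1); s_(9) = 5/308, s_(1) = 11/1260 ⇒ 26/3465.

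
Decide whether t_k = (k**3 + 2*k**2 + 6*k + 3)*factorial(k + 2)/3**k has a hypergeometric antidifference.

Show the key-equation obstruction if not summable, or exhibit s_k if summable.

Yes. s_k = 3**(1 - k)*(k - 1)*(k + 1)*factorial(k + 2).

The ratio is (k**4 + 8*k**3 + 28*k**2 + 51*k + 36)/(3*(k**3 + 2*k**2 + 6*k + 3)).
Normal form (A,B,C) = (k/3 + 1, 1, k**3 + 2*k**2 + 6*k + 3).
Need (k/3 + 1)·f(k+1) − (1)·f(k) = k**3 + 2*k**2 + 6*k + 3.
deg f ≤ 2 (via 1,0,3).
Solve for f: f(k) = 3*(k - 1)*(k + 1) (degree 2 ≤ 2).
Get s_k = R·t_k = 3**(1 - k)*(k - 1)*(k + 1)*factorial(k + 2) with R(k) = B(k−1)f(k)/C(k) = 3*(k - 1)*(k + 1)/(k**3 + 2*k**2 + 6*k + 3).
s_(k+1) − s_k = (k**3 + 2*k**2 + 6*k + 3)*factorial(k + 2)/3**k = t_k.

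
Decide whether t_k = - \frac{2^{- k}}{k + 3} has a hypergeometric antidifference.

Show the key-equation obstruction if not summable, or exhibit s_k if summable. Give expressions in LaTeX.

No — negative degree bound, so no certificate f.

Ratio r(k) = (k + 3)/(2*(k + 4)).
So A=k/2 + 3/2 and B=k + 4, with C=1.
Set up (k/2 + 3/2)·f(k+1) − (k + 3)·f(k) − (1) = 0.
deg f ≤ -1 (via 1,1,0).
Bound -1 < 0, so the key equation has no polynomial solution.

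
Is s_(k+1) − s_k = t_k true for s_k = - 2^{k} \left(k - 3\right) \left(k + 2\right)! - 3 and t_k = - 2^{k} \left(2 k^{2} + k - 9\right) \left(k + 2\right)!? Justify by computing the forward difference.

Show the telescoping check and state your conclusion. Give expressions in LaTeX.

s_(k+1) = -2**(k + 1)*(k - 2)*factorial(k + 3) - 3
s_(k+1) − s_k = -2**k*(2*k**2 + k - 9)*factorial(k + 2)
(s_(k+1) − s_k) − t_k = 0

valid (s_(k+1) − s_k reduces to t_k)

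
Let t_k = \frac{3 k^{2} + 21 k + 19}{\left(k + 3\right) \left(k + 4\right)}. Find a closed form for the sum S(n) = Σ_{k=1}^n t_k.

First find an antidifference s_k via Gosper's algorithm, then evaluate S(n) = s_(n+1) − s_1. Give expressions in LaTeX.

S(n) = \frac{n \left(12 n + 31\right)}{4 \left(n + 4\right)}

r(k) = (k + 3)*(21*k + 3*(k + 1)**2 + 40)/((k + 5)*(3*k**2 + 21*k + 19)) after simplifying.
Normal form (A,B,C) = (k + 3, k + 5, k**2 + 7*k + 19/3).
Solve (k + 3)·f(k+1) − (k + 4)·f(k) = k**2 + 7*k + 19/3.
d = 2 from the (1,1,2) case.
Coefficient equations give f(k) = k*(9*k + 10)/9.
Certificate R = B(k−1)f/C = k*(k + 4)*(9*k + 10)/(3*(3*k**2 + 21*k + 19)) gives s_k = k*(9*k + 10)/(3*(k + 3)).
Δs = (3*k**2 + 21*k + 19)/(k**2 + 7*k + 12), as required.
Σ_(k=1)^n t_k = s_(n+1) − s_(1) = ((9*n**2 + 28*n + 19)/(3*(n + 4))) − (19/12), i.e. n*(12*n + 31)/(4*(n + 4)).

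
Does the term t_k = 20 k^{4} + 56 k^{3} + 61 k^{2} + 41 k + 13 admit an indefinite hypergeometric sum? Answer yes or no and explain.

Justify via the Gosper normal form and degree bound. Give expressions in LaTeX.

Yes. s_k = k \left(4 k^{4} + 4 k^{3} - k^{2} + 4 k + 2\right).

r(k) = (20*k**4 + 136*k**3 + 349*k**2 + 411*k + 191)/(20*k**4 + 56*k**3 + 61*k**2 + 41*k + 13) after simplifying.
Gosper form: A/B · C(k+1)/C(k) with A=1, B=1, C=k**4 + 14*k**3/5 + 61*k**2/20 + 41*k/20 + 13/20.
Set up (1)·f(k+1) − (1)·f(k) − (k**4 + 14*k**3/5 + 61*k**2/20 + 41*k/20 + 13/20) = 0.
Degrees (0,0,4) ⇒ d ≤ 5.
Solve for f: f(k) = k*(4*k**4 + 4*k**3 - k**2 + 4*k + 2)/20 (degree 5 ≤ 5).
Get s_k = R·t_k = k*(4*k**4 + 4*k**3 - k**2 + 4*k + 2) with R(k) = B(k−1)f(k)/C(k) = k*(4*k**4 + 4*k**3 - k**2 + 4*k + 2)/(20*k**4 + 56*k**3 + 61*k**2 + 41*k + 13).
Check: Δs_k = 20*k**4 + 56*k**3 + 61*k**2 + 41*k + 13. ✓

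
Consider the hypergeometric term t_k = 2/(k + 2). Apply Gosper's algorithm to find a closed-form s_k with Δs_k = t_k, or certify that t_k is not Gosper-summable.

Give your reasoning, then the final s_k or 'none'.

The ratio is (k + 2)/(k + 3).
So A=k + 2 and B=k + 3, with C=1.
Set up (k + 2)·f(k+1) − (k + 2)·f(k) − (1) = 0.
Degrees (1,1,0) ⇒ d ≤ 0.
Write f(k) = c0. Then LHS − RHS = -1, requiring -1 = 0: contradictory. No certificate.

no hypergeometric antidifference exists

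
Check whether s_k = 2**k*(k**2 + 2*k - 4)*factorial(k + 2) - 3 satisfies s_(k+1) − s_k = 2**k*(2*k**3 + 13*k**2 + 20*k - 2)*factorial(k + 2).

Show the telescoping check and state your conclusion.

s_(k+1) = 2**(k + 1)*(2*k + (k + 1)**2 - 2)*factorial(k + 3) - 3
s_(k+1) − s_k = 2**k*(2*k**3 + 13*k**2 + 20*k - 2)*factorial(k + 2)
(s_(k+1) − s_k) − t_k = 0

valid; difference matches t_k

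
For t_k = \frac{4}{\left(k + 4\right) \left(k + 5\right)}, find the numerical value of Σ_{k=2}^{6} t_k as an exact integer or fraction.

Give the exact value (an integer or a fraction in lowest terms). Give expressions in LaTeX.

Ratio r(k) = (k + 4)/(k + 6).
Gosper form: A/B · C(k+1)/C(k) with A=k + 4, B=k + 6, C=1.
Solve (k + 4)·f(k+1) − (k + 5)·f(k) = 1.
From deg A=1, deg B=1, deg C=0: d=1.
A polynomial solution: f(k) = k/4.
Certificate R = B(k−1)f/C = k*(k + 5)/4 gives s_k = k/(k + 4).
Verify: 4/(k**2 + 9*k + 20) matches t_k.
Σ_(k=2)^(6) t_k = s_(7) − s_(2) = 7/11 − (1/3) = 10/33.

Σ = 10/33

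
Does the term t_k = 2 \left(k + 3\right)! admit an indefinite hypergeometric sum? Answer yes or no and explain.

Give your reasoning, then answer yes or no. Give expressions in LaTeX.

No. Not Gosper-summable.

The ratio is k + 4.
Gosper form: A/B · C(k+1)/C(k) with A=k + 4, B=1, C=1.
Solve (k + 4)·f(k+1) − (1)·f(k) = 1.
Degrees (1,0,0) ⇒ d ≤ -1.
deg f ≤ -1 is impossible — no certificate.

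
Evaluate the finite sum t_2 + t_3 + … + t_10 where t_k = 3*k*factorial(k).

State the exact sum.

t_(k+1)/t_k = (k + 1)**2/k.
Gosper form: A/B · C(k+1)/C(k) with A=k + 1, B=1, C=k.
Need (k + 1)·f(k+1) − (1)·f(k) = k.
deg f ≤ 0 (via 1,0,1).
Match coefficients ⇒ f(k) = 1.
R(k) = B(k−1)·f(k)/C(k) = 1/k; s_k = R·t_k = 3*factorial(k).
Check: Δs_k = 3*k*factorial(k). ✓
Telescoping: Σ = s_(11) − s_(2) = 119750400 − (6) = 119750394.

Σ = 119750394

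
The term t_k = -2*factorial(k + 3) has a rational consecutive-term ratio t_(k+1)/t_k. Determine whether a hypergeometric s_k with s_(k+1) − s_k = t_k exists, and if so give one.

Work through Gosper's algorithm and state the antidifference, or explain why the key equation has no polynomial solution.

not Gosper-summable; s_k does not exist

Step 1: r(k) = k + 4.
Gosper form: A/B · C(k+1)/C(k) with A=k + 4, B=1, C=1.
Set up (k + 4)·f(k+1) − (1)·f(k) − (1) = 0.
Degrees (1,0,0) ⇒ d ≤ -1.
Bound -1 < 0, so the key equation has no polynomial solution.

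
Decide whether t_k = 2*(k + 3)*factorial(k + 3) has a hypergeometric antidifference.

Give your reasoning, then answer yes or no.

r(k) = (k + 4)**2/(k + 3) after simplifying.
Gosper form: A/B · C(k+1)/C(k) with A=k + 4, B=1, C=k + 3.
Need (k + 4)·f(k+1) − (1)·f(k) = k + 3.
From deg A=1, deg B=0, deg C=1: d=0.
Solve for f: f(k) = 1 (degree 0 ≤ 0).
Then R = B(k−1)f/C = 1/(k + 3), so s_k = R(k)·t_k = 2*factorial(k + 3).
Δs = 2*(k + 3)*factorial(k + 3), as required.

Yes. s_k = 2*factorial(k + 3).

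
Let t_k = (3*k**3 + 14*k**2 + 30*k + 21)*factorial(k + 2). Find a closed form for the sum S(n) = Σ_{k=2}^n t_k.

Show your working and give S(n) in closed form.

Compute t_(k+1)/t_k: get (3*k**4 + 32*k**3 + 136*k**2 + 269*k + 204)/(3*k**3 + 14*k**2 + 30*k + 21).
Take A(k)=k + 3, B(k)=1, C(k)=k**3 + 14*k**2/3 + 10*k + 7.
Key eq: (k + 3)·f(k+1) = (1)·f(k) + (k**3 + 14*k**2/3 + 10*k + 7).
Degrees (1,0,3) ⇒ d ≤ 2.
A polynomial solution: f(k) = (3*k**2 + 2*k + 3)/3.
Get s_k = R·t_k = (3*k**2 + 2*k + 3)*factorial(k + 2) with R(k) = B(k−1)f(k)/C(k) = (3*k**2 + 2*k + 3)/(3*k**3 + 14*k**2 + 30*k + 21).
Check: Δs_k = (3*k**3 + 14*k**2 + 30*k + 21)*factorial(k + 2). ✓
Σ_(k=2)^n t_k = s_(n+1) − s_(2) = ((3*n**2 + 8*n + 8)*factorial(n + 3)) − (456), i.e. 3*n**2*factorial(n + 3) + 8*n*factorial(n + 3) + 8*factorial(n + 3) - 456.

S(n) = 3*n**2*factorial(n + 3) + 8*n*factorial(n + 3) + 8*factorial(n + 3) - 456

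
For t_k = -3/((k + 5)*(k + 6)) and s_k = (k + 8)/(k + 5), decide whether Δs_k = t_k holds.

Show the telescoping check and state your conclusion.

Valid — Δs_k = t_k.

s_(k+1) = (k + 9)/(k + 6)
s_(k+1) − s_k = -3/(k**2 + 11*k + 30)
(s_(k+1) − s_k) − t_k = 0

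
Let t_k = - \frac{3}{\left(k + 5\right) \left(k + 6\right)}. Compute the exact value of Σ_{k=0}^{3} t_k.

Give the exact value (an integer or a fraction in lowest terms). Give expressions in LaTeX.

The ratio is (k + 5)/(k + 7).
So A=k + 5 and B=k + 7, with C=1.
f must satisfy (k + 5)·f(k+1) − (k + 6)·f(k) = 1.
From deg A=1, deg B=1, deg C=0: d=1.
Solving with deg f ≤ 1: f(k) = k/5.
Certificate R = B(k−1)f/C = k*(k + 6)/5 gives s_k = -3*k/(5*k + 25).
s_(k+1) − s_k = -3/(k**2 + 11*k + 30) = t_k.
Σ_(k=0)^(3) t_k = s_(4) − s_(0) = -4/15 − (0) = -4/15.

Σ = -4/15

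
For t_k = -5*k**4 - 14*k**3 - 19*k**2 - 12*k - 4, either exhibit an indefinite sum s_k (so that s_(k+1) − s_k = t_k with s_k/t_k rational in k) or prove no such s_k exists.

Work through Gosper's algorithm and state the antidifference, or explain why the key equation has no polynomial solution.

s_k = -k**5 - k**4 - k**3 - k

The ratio is (5*k**4 + 34*k**3 + 91*k**2 + 112*k + 54)/(5*k**4 + 14*k**3 + 19*k**2 + 12*k + 4).
So A=1 and B=1, with C=k**4 + 14*k**3/5 + 19*k**2/5 + 12*k/5 + 4/5.
Key eq: (1)·f(k+1) = (1)·f(k) + (k**4 + 14*k**3/5 + 19*k**2/5 + 12*k/5 + 4/5).
Degrees (0,0,4) ⇒ d ≤ 5.
A polynomial solution: f(k) = k*(k**4 + k**3 + k**2 + 1)/5.
Certificate R = B(k−1)f/C = k*(k**4 + k**3 + k**2 + 1)/(5*k**4 + 14*k**3 + 19*k**2 + 12*k + 4) gives s_k = -k**5 - k**4 - k**3 - k.
Δs = -5*k**4 - 14*k**3 - 19*k**2 - 12*k - 4, as required.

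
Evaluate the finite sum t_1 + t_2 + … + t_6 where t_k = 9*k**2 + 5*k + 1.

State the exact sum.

Σ = 930

t_(k+1)/t_k = (9*k**2 + 23*k + 15)/(9*k**2 + 5*k + 1).
So A=1 and B=1, with C=k**2 + 5*k/9 + 1/9.
f must satisfy (1)·f(k+1) − (1)·f(k) = k**2 + 5*k/9 + 1/9.
deg f ≤ 3 (via 0,0,2).
A polynomial solution: f(k) = k**2*(3*k - 2)/9.
R(k) = B(k−1)·f(k)/C(k) = k**2*(3*k - 2)/(9*k**2 + 5*k + 1); s_k = R·t_k = k**2*(3*k - 2).
s_(k+1) − s_k = 9*k**2 + 5*k + 1 = t_k.
Σ_(k=1)^(6) t_k = s_(7) − s_(1) = 931 − (1) = 930.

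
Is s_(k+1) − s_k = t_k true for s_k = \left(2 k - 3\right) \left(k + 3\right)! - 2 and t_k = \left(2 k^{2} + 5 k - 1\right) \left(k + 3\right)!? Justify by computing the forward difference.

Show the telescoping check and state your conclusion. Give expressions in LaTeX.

Valid: the claim telescopes to t_k.

s_(k+1) = (2*k - 1)*factorial(k + 4) - 2
s_(k+1) − s_k = (2*k**2 + 5*k - 1)*factorial(k + 3)
(s_(k+1) − s_k) − t_k = 0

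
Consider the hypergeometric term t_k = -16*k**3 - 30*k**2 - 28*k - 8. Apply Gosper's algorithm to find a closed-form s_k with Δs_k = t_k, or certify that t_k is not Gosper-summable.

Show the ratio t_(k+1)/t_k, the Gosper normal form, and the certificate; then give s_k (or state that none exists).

r(k) = (8*k**3 + 39*k**2 + 68*k + 41)/(8*k**3 + 15*k**2 + 14*k + 4) after simplifying.
Normal form (A,B,C) = (1, 1, k**3 + 15*k**2/8 + 7*k/4 + 1/2).
Solve (1)·f(k+1) − (1)·f(k) = k**3 + 15*k**2/8 + 7*k/4 + 1/2.
d = 4 from the (0,0,3) case.
Solving with deg f ≤ 4: f(k) = k*(4*k**3 + 2*k**2 + 3*k - 1)/16.
Certificate R = B(k−1)f/C = k*(4*k**3 + 2*k**2 + 3*k - 1)/(2*(8*k**3 + 15*k**2 + 14*k + 4)) gives s_k = k*(-4*k**3 - 2*k**2 - 3*k + 1).
Δs = -16*k**3 - 30*k**2 - 28*k - 8, as required.

s_k = k*(-4*k**3 - 2*k**2 - 3*k + 1)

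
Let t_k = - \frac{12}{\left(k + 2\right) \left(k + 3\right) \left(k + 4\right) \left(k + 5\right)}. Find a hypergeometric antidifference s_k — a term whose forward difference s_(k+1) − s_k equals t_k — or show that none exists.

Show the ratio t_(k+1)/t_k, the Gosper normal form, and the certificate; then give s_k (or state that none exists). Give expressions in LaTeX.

s_k = \frac{k \left(- k^{2} - 9 k - 26\right)}{6 \left(k + 2\right) \left(k + 3\right) \left(k + 4\right)}

The ratio is (k + 2)/(k + 6).
So A=k + 2 and B=k + 6, with C=1.
Need (k + 2)·f(k+1) − (k + 5)·f(k) = 1.
From deg A=1, deg B=1, deg C=0: d=3.
Solve for f: f(k) = k*(k**2 + 9*k + 26)/72 (degree 3 ≤ 3).
Get s_k = R·t_k = k*(-k**2 - 9*k - 26)/(6*(k + 2)*(k + 3)*(k + 4)) with R(k) = B(k−1)f(k)/C(k) = k*(k + 5)*(k**2 + 9*k + 26)/72.
Check: Δs_k = -12/(k**4 + 14*k**3 + 71*k**2 + 154*k + 120). ✓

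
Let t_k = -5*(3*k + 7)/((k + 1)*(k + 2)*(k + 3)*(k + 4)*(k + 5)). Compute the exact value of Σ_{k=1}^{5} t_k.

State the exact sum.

Σ = -59/504

Ratio r(k) = (k + 1)*(3*k + 10)/((k + 6)*(3*k + 7)).
Take A(k)=k + 1, B(k)=k + 6, C(k)=k + 7/3.
f must satisfy (k + 1)·f(k+1) − (k + 5)·f(k) = k + 7/3.
From deg A=1, deg B=1, deg C=1: d=4.
Match coefficients ⇒ f(k) = k*(k + 2)*(k**2 + 8*k + 19)/36.
Get s_k = R·t_k = 5*k*(-k**2 - 8*k - 19)/(12*(k**3 + 8*k**2 + 19*k + 12)) with R(k) = B(k−1)f(k)/C(k) = k*(k + 2)*(k + 5)*(k**2 + 8*k + 19)/(12*(3*k + 7)).
Check: Δs_k = 5*(-3*k - 7)/(k**5 + 15*k**4 + 85*k**3 + 225*k**2 + 274*k + 120). ✓
Evaluate s at k=6 and k=1: -103/252 and -7/24; difference -59/504.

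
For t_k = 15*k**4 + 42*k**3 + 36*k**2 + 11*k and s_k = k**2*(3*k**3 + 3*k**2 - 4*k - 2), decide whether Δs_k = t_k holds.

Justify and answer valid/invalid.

s_(k+1) = k*(3*k**4 + 18*k**3 + 38*k**2 + 34*k + 11)
s_(k+1) − s_k = k*(15*k**3 + 42*k**2 + 36*k + 11)
(s_(k+1) − s_k) − t_k = 0

valid (s_(k+1) − s_k reduces to t_k)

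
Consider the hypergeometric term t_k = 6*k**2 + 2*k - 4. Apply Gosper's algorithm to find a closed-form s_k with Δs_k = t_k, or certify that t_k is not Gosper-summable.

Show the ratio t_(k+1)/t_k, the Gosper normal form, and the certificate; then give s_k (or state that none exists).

s_k = 2*k*(k**2 - k - 2)

The ratio is (k + 3*(k + 1)**2 - 1)/(3*k**2 + k - 2).
Factor: A=1; B=1; C=k**2 + k/3 - 2/3.
Key eq: (1)·f(k+1) = (1)·f(k) + (k**2 + k/3 - 2/3).
d = 3 from the (0,0,2) case.
Solving with deg f ≤ 3: f(k) = k*(k - 2)*(k + 1)/3.
Certificate R = B(k−1)f/C = k*(k - 2)/(3*k - 2) gives s_k = 2*k*(k**2 - k - 2).
s_(k+1) − s_k = 6*k**2 + 2*k - 4 = t_k.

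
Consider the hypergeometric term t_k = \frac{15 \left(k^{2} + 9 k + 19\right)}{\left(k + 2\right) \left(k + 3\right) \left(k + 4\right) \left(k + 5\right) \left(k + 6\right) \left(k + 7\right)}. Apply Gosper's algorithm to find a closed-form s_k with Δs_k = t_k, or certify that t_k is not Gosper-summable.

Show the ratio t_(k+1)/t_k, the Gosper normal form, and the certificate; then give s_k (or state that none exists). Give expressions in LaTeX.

s_k = \frac{5 k \left(k^{2} + 12 k + 44\right)}{48 \left(k^{3} + 12 k^{2} + 44 k + 48\right)}

Step 1: r(k) = (k + 2)*(9*k + (k + 1)**2 + 28)/((k + 8)*(k**2 + 9*k + 19)).
Take A(k)=k + 2, B(k)=k + 8, C(k)=k**2 + 9*k + 19.
Key eq: (k + 2)·f(k+1) = (k + 7)·f(k) + (k**2 + 9*k + 19).
Degrees (1,1,2) ⇒ d ≤ 5.
Coefficient equations give f(k) = k*(k + 3)*(k + 5)*(k**2 + 12*k + 44)/144.
Then R = B(k−1)f/C = k*(k + 3)*(k + 5)*(k + 7)*(k**2 + 12*k + 44)/(144*(k**2 + 9*k + 19)), so s_k = R(k)·t_k = 5*k*(k**2 + 12*k + 44)/(48*(k**3 + 12*k**2 + 44*k + 48)).
Δs = 15*(k**2 + 9*k + 19)/(k**6 + 27*k**5 + 295*k**4 + 1665*k**3 + 5104*k**2 + 8028*k + 5040), as required.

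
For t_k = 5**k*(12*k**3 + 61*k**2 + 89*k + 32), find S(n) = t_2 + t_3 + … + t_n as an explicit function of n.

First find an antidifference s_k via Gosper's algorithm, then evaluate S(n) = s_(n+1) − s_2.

S(n) = 15*5**n*n**3 + 65*5**n*n**2 + 90*5**n*n + 30*5**n - 1000

The ratio is 5*(12*k**3 + 97*k**2 + 247*k + 194)/(12*k**3 + 61*k**2 + 89*k + 32).
Normal form (A,B,C) = (5, 1, k**3 + 61*k**2/12 + 89*k/12 + 8/3).
Set up (5)·f(k+1) − (1)·f(k) − (k**3 + 61*k**2/12 + 89*k/12 + 8/3) = 0.
d = 3 from the (0,0,3) case.
Match coefficients ⇒ f(k) = (3*k**3 + 4*k**2 + k - 2)/12.
So s_k = (B(k−1)f/C)·t_k = ((3*k**3 + 4*k**2 + k - 2)/(12*k**3 + 61*k**2 + 89*k + 32))·t_k = 5**k*(3*k**3 + 4*k**2 + k - 2).
s_(k+1) − s_k = 5**k*(12*k**3 + 61*k**2 + 89*k + 32) = t_k.
Evaluate: s_(n+1) = 5**(n + 1)*(3*n**3 + 13*n**2 + 18*n + 6); subtract s_(2) = 1000 ⇒ S(n) = 15*5**n*n**3 + 65*5**n*n**2 + 90*5**n*n + 30*5**n - 1000.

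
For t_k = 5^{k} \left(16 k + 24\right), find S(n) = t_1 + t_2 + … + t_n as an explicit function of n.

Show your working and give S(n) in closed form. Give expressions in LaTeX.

S(n) = 20 \cdot 5^{n} n + 25 \cdot 5^{n} - 25

Compute t_(k+1)/t_k: get 5*(2*k + 5)/(2*k + 3).
Normal form (A,B,C) = (5, 1, k + 3/2).
f must satisfy (5)·f(k+1) − (1)·f(k) = k + 3/2.
Bound: deg f ≤ 1.
Coefficient equations give f(k) = (4*k + 1)/16.
So s_k = (B(k−1)f/C)·t_k = ((4*k + 1)/(8*(2*k + 3)))·t_k = 5**k*(4*k + 1).
Δs = 5**k*(16*k + 24), as required.
s_(n+1) = 5**(n + 1)*(4*n + 5) and s_(1) = 25, so S(n) = 20*5**n*n + 25*5**n - 25.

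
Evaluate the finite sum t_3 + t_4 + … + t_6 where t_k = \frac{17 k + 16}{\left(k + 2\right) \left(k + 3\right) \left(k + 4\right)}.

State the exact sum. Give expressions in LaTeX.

Σ = 14/15

Compute t_(k+1)/t_k: get (k + 2)*(17*k + 33)/((k + 5)*(17*k + 16)).
Normal form (A,B,C) = (k + 2, k + 5, k + 16/17).
Key eq: (k + 2)·f(k+1) = (k + 4)·f(k) + (k + 16/17).
Degrees (1,1,1) ⇒ d ≤ 2.
Coefficient equations give f(k) = k*(25*k + 23)/102.
Then R = B(k−1)f/C = k*(k + 4)*(25*k + 23)/(6*(17*k + 16)), so s_k = R(k)·t_k = k*(25*k + 23)/(6*(k + 2)*(k + 3)).
Δs = (17*k + 16)/(k**3 + 9*k**2 + 26*k + 24), as required.
Evaluate s at k=7 and k=3: 77/30 and 49/30; difference 14/15.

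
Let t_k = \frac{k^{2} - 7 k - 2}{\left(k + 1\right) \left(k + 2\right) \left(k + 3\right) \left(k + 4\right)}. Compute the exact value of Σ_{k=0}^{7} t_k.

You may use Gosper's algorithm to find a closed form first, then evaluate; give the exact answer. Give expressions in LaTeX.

Σ = -106/495

The ratio is (k + 1)*(7*k - (k + 1)**2 + 9)/((k + 5)*(-k**2 + 7*k + 2)).
Factor: A=k + 1; B=k + 5; C=k**2 - 7*k - 2.
Solve (k + 1)·f(k+1) − (k + 4)·f(k) = k**2 - 7*k - 2.
Degrees (1,1,2) ⇒ d ≤ 3.
Coefficient equations give f(k) = -k*(k**2 + 12*k - 1)/6.
Certificate R = B(k−1)f/C = -k*(k + 4)*(k**2 + 12*k - 1)/(6*(k**2 - 7*k - 2)) gives s_k = k*(-k**2 - 12*k + 1)/(6*(k + 1)*(k + 2)*(k + 3)).
Δs = (k**2 - 7*k - 2)/(k**4 + 10*k**3 + 35*k**2 + 50*k + 24), as required.
Sum = s_(8) − s_(0); s_(8) = -106/495, s_(0) = 0 ⇒ -106/495.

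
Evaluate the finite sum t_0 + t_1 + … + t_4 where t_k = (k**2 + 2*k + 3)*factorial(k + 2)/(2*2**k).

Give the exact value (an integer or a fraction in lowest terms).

Compute t_(k+1)/t_k: get (k + 3)*(2*k + (k + 1)**2 + 5)/(2*(k**2 + 2*k + 3)).
So A=k/2 + 3/2 and B=1, with C=k**2 + 2*k + 3.
Solve (k/2 + 3/2)·f(k+1) − (1)·f(k) = k**2 + 2*k + 3.
Degrees (1,0,2) ⇒ d ≤ 1.
Coefficient equations give f(k) = 2*k.
Get s_k = R·t_k = k*factorial(k + 2)/2**k with R(k) = B(k−1)f(k)/C(k) = 2*k/(k**2 + 2*k + 3).
Δs = (k**2 + 2*k + 3)*factorial(k + 2)/(2*2**k), as required.
Sum = s_(5) − s_(0); s_(5) = 1575/2, s_(0) = 0 ⇒ 1575/2.

Σ = 1575/2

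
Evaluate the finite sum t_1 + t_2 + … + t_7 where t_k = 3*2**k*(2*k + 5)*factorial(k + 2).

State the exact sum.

Σ = 2786918364

The ratio is 2*(k + 3)*(2*k + 7)/(2*k + 5).
A = 2*k + 6, B = 1, C = k + 5/2.
Need (2*k + 6)·f(k+1) − (1)·f(k) = k + 5/2.
From deg A=1, deg B=0, deg C=1: d=0.
Solve for f: f(k) = 1/2 (degree 0 ≤ 0).
Certificate R = B(k−1)f/C = 1/(2*k + 5) gives s_k = 3*2**k*factorial(k + 2).
Check: Δs_k = 3*2**k*(2*k + 5)*factorial(k + 2). ✓
Sum = s_(8) − s_(1); s_(8) = 2786918400, s_(1) = 36 ⇒ 2786918364.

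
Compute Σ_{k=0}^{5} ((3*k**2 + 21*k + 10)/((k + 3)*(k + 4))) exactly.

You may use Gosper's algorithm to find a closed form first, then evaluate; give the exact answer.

Σ = 110/9

r(k) = (k + 3)*(21*k + 3*(k + 1)**2 + 31)/((k + 5)*(3*k**2 + 21*k + 10)) after simplifying.
So A=k + 3 and B=k + 5, with C=k**2 + 7*k + 10/3.
Need (k + 3)·f(k+1) − (k + 4)·f(k) = k**2 + 7*k + 10/3.
Degrees (1,1,2) ⇒ d ≤ 2.
Coefficient equations give f(k) = k*(9*k + 1)/9.
So s_k = (B(k−1)f/C)·t_k = (k*(k + 4)*(9*k + 1)/(3*(3*k**2 + 21*k + 10)))·t_k = k*(9*k + 1)/(3*(k + 3)).
s_(k+1) − s_k = (3*k**2 + 21*k + 10)/(k**2 + 7*k + 12) = t_k.
Evaluate s at k=6 and k=0: 110/9 and 0; difference 110/9.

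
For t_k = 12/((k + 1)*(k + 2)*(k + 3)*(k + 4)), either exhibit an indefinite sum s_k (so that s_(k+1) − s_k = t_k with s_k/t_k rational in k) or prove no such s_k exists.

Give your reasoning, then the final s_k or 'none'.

s_k = 2*k*(k**2 + 6*k + 11)/(3*(k + 1)*(k + 2)*(k + 3))

r(k) = (k + 1)/(k + 5) after simplifying.
Take A(k)=k + 1, B(k)=k + 5, C(k)=1.
Set up (k + 1)·f(k+1) − (k + 4)·f(k) − (1) = 0.
deg f ≤ 3 (via 1,1,0).
Solving with deg f ≤ 3: f(k) = k*(k**2 + 6*k + 11)/18.
Get s_k = R·t_k = 2*k*(k**2 + 6*k + 11)/(3*(k + 1)*(k + 2)*(k + 3)) with R(k) = B(k−1)f(k)/C(k) = k*(k + 4)*(k**2 + 6*k + 11)/18.
Check: Δs_k = 12/(k**4 + 10*k**3 + 35*k**2 + 50*k + 24). ✓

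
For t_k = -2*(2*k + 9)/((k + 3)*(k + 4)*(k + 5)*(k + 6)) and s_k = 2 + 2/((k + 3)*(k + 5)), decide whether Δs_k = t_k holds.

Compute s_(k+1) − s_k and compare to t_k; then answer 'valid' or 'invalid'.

s_(k+1) = 2 + 2/((k + 4)*(k + 6))
s_(k+1) − s_k = 2*(-2*k - 9)/(k**4 + 18*k**3 + 119*k**2 + 342*k + 360)
(s_(k+1) − s_k) − t_k = 0

Valid: the claim telescopes to t_k.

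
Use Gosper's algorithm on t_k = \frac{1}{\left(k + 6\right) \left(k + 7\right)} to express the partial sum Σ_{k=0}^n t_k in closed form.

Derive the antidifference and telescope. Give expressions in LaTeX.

Compute t_(k+1)/t_k: get (k + 6)/(k + 8).
Normal form (A,B,C) = (k + 6, k + 8, 1).
Solve (k + 6)·f(k+1) − (k + 7)·f(k) = 1.
d = 1 from the (1,1,0) case.
Match coefficients ⇒ f(k) = k/6.
R(k) = B(k−1)·f(k)/C(k) = k*(k + 7)/6; s_k = R·t_k = k/(6*(k + 6)).
s_(k+1) − s_k = 1/(k**2 + 13*k + 42) = t_k.
s_(n+1) = (n + 1)/(6*(n + 7)) and s_(0) = 0, so S(n) = (n + 1)/(6*(n + 7)).

S(n) = \frac{n + 1}{6 \left(n + 7\right)}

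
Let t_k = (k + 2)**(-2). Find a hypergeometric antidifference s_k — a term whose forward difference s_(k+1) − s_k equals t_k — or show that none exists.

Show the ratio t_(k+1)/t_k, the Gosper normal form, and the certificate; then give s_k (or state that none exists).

none — t_k is not Gosper-summable

t_(k+1)/t_k = (k + 2)**2/(k + 3)**2.
Gosper form: A/B · C(k+1)/C(k) with A=k**2 + 4*k + 4, B=k**2 + 6*k + 9, C=1.
f must satisfy (k**2 + 4*k + 4)·f(k+1) − (k**2 + 4*k + 4)·f(k) = 1.
d = 0 from the (2,2,0) case.
f = c0 ⇒ A·f(k+1) − B(k−1)·f(k) − C = -1. The system {-1 = 0} is inconsistent; no antidifference.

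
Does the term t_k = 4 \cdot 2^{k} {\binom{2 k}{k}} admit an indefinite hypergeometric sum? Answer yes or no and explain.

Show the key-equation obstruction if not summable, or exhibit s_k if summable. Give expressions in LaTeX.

No — t_k has no hypergeometric antidifference.

r(k) = 4*(2*k + 1)/(k + 1) after simplifying.
Gosper form: A/B · C(k+1)/C(k) with A=8*k + 4, B=k + 1, C=1.
Key eq: (8*k + 4)·f(k+1) = (k)·f(k) + (1).
Degrees (1,1,0) ⇒ d ≤ -1.
Negative degree bound (-1): no f exists, t_k not Gosper-summable.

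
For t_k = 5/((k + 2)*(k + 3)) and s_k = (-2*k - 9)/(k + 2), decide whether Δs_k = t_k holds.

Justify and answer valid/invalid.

s_(k+1) = (-2*k - 11)/(k + 3)
s_(k+1) − s_k = 5/(k**2 + 5*k + 6)
(s_(k+1) − s_k) − t_k = 0

valid; difference matches t_k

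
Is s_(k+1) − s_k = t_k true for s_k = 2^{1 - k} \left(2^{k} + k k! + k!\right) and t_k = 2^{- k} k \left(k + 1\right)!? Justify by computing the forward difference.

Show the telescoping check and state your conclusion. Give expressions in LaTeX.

Valid: the claim telescopes to t_k.

s_(k+1) = (2**(k + 1) + k**2*factorial(k) + 3*k*factorial(k) + 2*factorial(k))/2**k
s_(k+1) − s_k = k*factorial(k + 1)/2**k
(s_(k+1) − s_k) − t_k = 0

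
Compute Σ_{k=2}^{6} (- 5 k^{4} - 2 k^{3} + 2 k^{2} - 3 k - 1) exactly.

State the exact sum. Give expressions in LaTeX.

Step 1: r(k) = (5*k**4 + 22*k**3 + 34*k**2 + 25*k + 9)/(5*k**4 + 2*k**3 - 2*k**2 + 3*k + 1).
A = 1, B = 1, C = k**4 + 2*k**3/5 - 2*k**2/5 + 3*k/5 + 1/5.
Set up (1)·f(k+1) − (1)·f(k) − (k**4 + 2*k**3/5 - 2*k**2/5 + 3*k/5 + 1/5) = 0.
Bound: deg f ≤ 5.
Match coefficients ⇒ f(k) = k*(k**4 - 2*k**3 + 3*k - 1)/5.
So s_k = (B(k−1)f/C)·t_k = (k*(k**4 - 2*k**3 + 3*k - 1)/(5*k**4 + 2*k**3 - 2*k**2 + 3*k + 1))·t_k = k*(-k**4 + 2*k**3 - 3*k + 1).
s_(k+1) − s_k = -5*k**4 - 2*k**3 + 2*k**2 - 3*k - 1 = t_k.
Sum = s_(7) − s_(2); s_(7) = -12145, s_(2) = -10 ⇒ -12135.

Σ = -12135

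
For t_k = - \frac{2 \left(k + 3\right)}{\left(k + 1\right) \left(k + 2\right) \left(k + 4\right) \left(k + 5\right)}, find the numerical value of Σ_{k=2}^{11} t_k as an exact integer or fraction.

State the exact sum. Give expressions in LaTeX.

r(k) = (k + 1)*(k + 4)**2/((k + 3)**2*(k + 6)) after simplifying.
So A=k + 1 and B=k + 6, with C=k**2 + 6*k + 9.
f must satisfy (k + 1)·f(k+1) − (k + 5)·f(k) = k**2 + 6*k + 9.
deg f ≤ 4 (via 1,1,2).
Solving with deg f ≤ 4: f(k) = k*(k + 2)*(k + 3)*(k + 5)/8.
Get s_k = R·t_k = k*(-k - 5)/(4*(k**2 + 5*k + 4)) with R(k) = B(k−1)f(k)/C(k) = k*(k + 2)*(k + 5)**2/(8*(k + 3)).
s_(k+1) − s_k = 2*(-k - 3)/(k**4 + 12*k**3 + 49*k**2 + 78*k + 40) = t_k.
Sum = s_(12) − s_(2); s_(12) = -51/208, s_(2) = -7/36 ⇒ -95/1872.

Σ = -95/1872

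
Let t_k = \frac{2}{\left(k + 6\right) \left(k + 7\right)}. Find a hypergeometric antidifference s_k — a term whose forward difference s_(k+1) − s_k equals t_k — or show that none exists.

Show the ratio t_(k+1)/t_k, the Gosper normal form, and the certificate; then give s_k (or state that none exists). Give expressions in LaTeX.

r(k) = (k + 6)/(k + 8) after simplifying.
So A=k + 6 and B=k + 8, with C=1.
Solve (k + 6)·f(k+1) − (k + 7)·f(k) = 1.
From deg A=1, deg B=1, deg C=0: d=1.
Solving with deg f ≤ 1: f(k) = k/6.
Get s_k = R·t_k = k/(3*(k + 6)) with R(k) = B(k−1)f(k)/C(k) = k*(k + 7)/6.
s_(k+1) − s_k = 2/(k**2 + 13*k + 42) = t_k.

s_k = \frac{k}{3 \left(k + 6\right)}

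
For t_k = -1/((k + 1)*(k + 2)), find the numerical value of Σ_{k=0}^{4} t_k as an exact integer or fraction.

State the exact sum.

Σ = -5/6

The ratio is (k + 1)/(k + 3).
Take A(k)=k + 1, B(k)=k + 3, C(k)=1.
Key eq: (k + 1)·f(k+1) = (k + 2)·f(k) + (1).
Bound: deg f ≤ 1.
Match coefficients ⇒ f(k) = k.
R(k) = B(k−1)·f(k)/C(k) = k*(k + 2); s_k = R·t_k = -k/(k + 1).
Check: Δs_k = -1/(k**2 + 3*k + 2). ✓
Σ_(k=0)^(4) t_k = s_(5) − s_(0) = -5/6 − (0) = -5/6.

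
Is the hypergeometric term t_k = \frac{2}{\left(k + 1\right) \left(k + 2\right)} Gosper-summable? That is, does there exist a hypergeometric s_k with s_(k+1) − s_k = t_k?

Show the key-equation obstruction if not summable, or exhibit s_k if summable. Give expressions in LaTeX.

r(k) = (k + 1)/(k + 3) after simplifying.
Take A(k)=k + 1, B(k)=k + 3, C(k)=1.
Key eq: (k + 1)·f(k+1) = (k + 2)·f(k) + (1).
Bound: deg f ≤ 1.
A polynomial solution: f(k) = k.
Get s_k = R·t_k = 2*k/(k + 1) with R(k) = B(k−1)f(k)/C(k) = k*(k + 2).
Δs = 2/(k**2 + 3*k + 2), as required.

Yes. s_k = \frac{2 k}{k + 1}.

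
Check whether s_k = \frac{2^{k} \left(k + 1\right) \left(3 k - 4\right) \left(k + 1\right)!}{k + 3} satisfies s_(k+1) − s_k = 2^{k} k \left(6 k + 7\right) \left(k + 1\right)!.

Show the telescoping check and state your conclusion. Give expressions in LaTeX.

Invalid: residual - \frac{2^{k + 1} \left(6 k^{3} + 25 k^{2} + 18 k + 4\right) \left(k + 1\right)!}{\left(k + 3\right) \left(k + 4\right)} ≠ 0.

s_(k+1) = 2**(k + 1)*(k + 2)*(3*k - 1)*factorial(k + 2)/(k + 4)
s_(k+1) − s_k = 2**k*(6*k**4 + 37*k**3 + 71*k**2 + 48*k - 8)*factorial(k + 1)/((k + 3)*(k + 4))
(s_(k+1) − s_k) − t_k = -2**(k + 1)*(6*k**3 + 25*k**2 + 18*k + 4)*factorial(k + 1)/((k + 3)*(k + 4))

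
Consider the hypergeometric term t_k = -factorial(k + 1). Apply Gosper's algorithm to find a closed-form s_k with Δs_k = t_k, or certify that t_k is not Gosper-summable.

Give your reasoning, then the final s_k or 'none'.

Compute t_(k+1)/t_k: get k + 2.
Factor: A=k + 2; B=1; C=1.
f must satisfy (k + 2)·f(k+1) − (1)·f(k) = 1.
d = -1 from the (1,0,0) case.
d = -1 < 0 ⇒ no nonzero polynomial f; not summable.

no hypergeometric antidifference exists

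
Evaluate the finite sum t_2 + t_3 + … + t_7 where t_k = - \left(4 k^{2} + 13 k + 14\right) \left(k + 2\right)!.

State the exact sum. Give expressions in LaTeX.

Σ = -119750184

r(k) = (k + 3)*(13*k + 4*(k + 1)**2 + 27)/(4*k**2 + 13*k + 14) after simplifying.
So A=k + 3 and B=1, with C=k**2 + 13*k/4 + 7/2.
f must satisfy (k + 3)·f(k+1) − (1)·f(k) = k**2 + 13*k/4 + 7/2.
deg f ≤ 1 (via 1,0,2).
Match coefficients ⇒ f(k) = (4*k + 1)/4.
R(k) = B(k−1)·f(k)/C(k) = (4*k + 1)/(4*k**2 + 13*k + 14); s_k = R·t_k = -(4*k + 1)*factorial(k + 2).
Check: Δs_k = -(4*k**2 + 13*k + 14)*factorial(k + 2). ✓
Σ_(k=2)^(7) t_k = s_(8) − s_(2) = -119750400 − (-216) = -119750184.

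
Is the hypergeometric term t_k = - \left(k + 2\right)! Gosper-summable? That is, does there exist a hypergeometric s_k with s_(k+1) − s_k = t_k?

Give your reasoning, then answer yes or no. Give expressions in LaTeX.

No; the degree bound rules out any f.

r(k) = k + 3 after simplifying.
So A=k + 3 and B=1, with C=1.
f must satisfy (k + 3)·f(k+1) − (1)·f(k) = 1.
deg f ≤ -1 (via 1,0,0).
d = -1 < 0 ⇒ no nonzero polynomial f; not summable.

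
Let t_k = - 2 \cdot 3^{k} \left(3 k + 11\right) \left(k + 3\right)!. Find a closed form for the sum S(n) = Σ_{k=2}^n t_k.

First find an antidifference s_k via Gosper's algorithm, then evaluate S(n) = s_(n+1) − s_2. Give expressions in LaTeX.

S(n) = - 6 \cdot 3^{n} \left(n + 4\right)! + 2160

t_(k+1)/t_k = 3*(k + 4)*(3*k + 14)/(3*k + 11).
Gosper form: A/B · C(k+1)/C(k) with A=3*k + 12, B=1, C=k + 11/3.
Need (3*k + 12)·f(k+1) − (1)·f(k) = k + 11/3.
From deg A=1, deg B=0, deg C=1: d=0.
A polynomial solution: f(k) = 1/3.
R(k) = B(k−1)·f(k)/C(k) = 1/(3*k + 11); s_k = R·t_k = -2*3**k*factorial(k + 3).
s_(k+1) − s_k = -2*3**k*(3*k + 11)*factorial(k + 3) = t_k.
Telescope: S(n) = s_(n+1) − s_(2) = -6*3**n*factorial(n + 4) − (-2160) = -6*3**n*factorial(n + 4) + 2160.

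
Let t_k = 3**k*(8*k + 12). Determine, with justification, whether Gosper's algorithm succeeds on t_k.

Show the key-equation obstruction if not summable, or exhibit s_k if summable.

Yes. s_k = 4*3**k*k.

Ratio r(k) = 3*(2*k + 5)/(2*k + 3).
Gosper form: A/B · C(k+1)/C(k) with A=3, B=1, C=k + 3/2.
Solve (3)·f(k+1) − (1)·f(k) = k + 3/2.
Degrees (0,0,1) ⇒ d ≤ 1.
Solving with deg f ≤ 1: f(k) = k/2.
R(k) = B(k−1)·f(k)/C(k) = k/(2*k + 3); s_k = R·t_k = 4*3**k*k.
Verify: 3**k*(8*k + 12) matches t_k.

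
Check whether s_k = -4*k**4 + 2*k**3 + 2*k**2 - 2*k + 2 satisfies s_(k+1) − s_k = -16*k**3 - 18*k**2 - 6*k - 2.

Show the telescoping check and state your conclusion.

valid (s_(k+1) − s_k reduces to t_k)

s_(k+1) = -2*k - 4*(k + 1)**4 + 2*(k + 1)**3 + 2*(k + 1)**2
s_(k+1) − s_k = -16*k**3 - 18*k**2 - 6*k - 2
(s_(k+1) − s_k) − t_k = 0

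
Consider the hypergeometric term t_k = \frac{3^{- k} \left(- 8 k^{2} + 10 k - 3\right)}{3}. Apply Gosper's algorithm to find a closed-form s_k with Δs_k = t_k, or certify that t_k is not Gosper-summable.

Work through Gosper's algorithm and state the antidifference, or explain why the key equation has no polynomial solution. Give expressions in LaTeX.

s_k = 3^{- k} \left(4 k^{2} - k + 3\right)

Compute t_(k+1)/t_k: get (8*k**2 + 6*k + 1)/(3*(8*k**2 - 10*k + 3)).
A = 1/3, B = 1, C = k**2 - 5*k/4 + 3/8.
Solve (1/3)·f(k+1) − (1)·f(k) = k**2 - 5*k/4 + 3/8.
deg f ≤ 2 (via 0,0,2).
Solving with deg f ≤ 2: f(k) = -3*(4*k**2 - k + 3)/8.
So s_k = (B(k−1)f/C)·t_k = (-3*(4*k**2 - k + 3)/((2*k - 1)*(4*k - 3)))·t_k = (4*k**2 - k + 3)/3**k.
Verify: (-8*k**2 + 10*k - 3)/(3*3**k) matches t_k.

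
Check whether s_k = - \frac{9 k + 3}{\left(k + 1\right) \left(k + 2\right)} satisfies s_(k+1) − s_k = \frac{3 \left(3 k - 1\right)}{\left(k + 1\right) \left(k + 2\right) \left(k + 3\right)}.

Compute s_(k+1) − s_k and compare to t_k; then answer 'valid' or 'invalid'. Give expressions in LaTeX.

s_(k+1) = 3*(-3*k - 4)/((k + 2)*(k + 3))
s_(k+1) − s_k = 3*(3*k - 1)/(k**3 + 6*k**2 + 11*k + 6)
(s_(k+1) − s_k) − t_k = 0

valid (s_(k+1) − s_k reduces to t_k)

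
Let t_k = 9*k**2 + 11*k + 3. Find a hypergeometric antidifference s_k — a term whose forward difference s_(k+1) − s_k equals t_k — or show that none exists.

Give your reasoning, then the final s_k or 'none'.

Ratio r(k) = (9*k**2 + 29*k + 23)/(9*k**2 + 11*k + 3).
Take A(k)=1, B(k)=1, C(k)=k**2 + 11*k/9 + 1/3.
f must satisfy (1)·f(k+1) − (1)·f(k) = k**2 + 11*k/9 + 1/3.
From deg A=0, deg B=0, deg C=2: d=3.
Solve for f: f(k) = k*(3*k**2 + k - 1)/9 (degree 3 ≤ 3).
Then R = B(k−1)f/C = k*(3*k**2 + k - 1)/(9*k**2 + 11*k + 3), so s_k = R(k)·t_k = k*(3*k**2 + k - 1).
Check: Δs_k = 9*k**2 + 11*k + 3. ✓

s_k = k*(3*k**2 + k - 1)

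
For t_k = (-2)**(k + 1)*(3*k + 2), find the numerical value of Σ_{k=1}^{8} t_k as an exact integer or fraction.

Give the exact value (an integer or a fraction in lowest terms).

t_(k+1)/t_k = 2*(-3*k - 5)/(3*k + 2).
A = -2, B = 1, C = k + 2/3.
Set up (-2)·f(k+1) − (1)·f(k) − (k + 2/3) = 0.
deg f ≤ 1 (via 0,0,1).
Coefficient equations give f(k) = -k/3.
R(k) = B(k−1)·f(k)/C(k) = -k/(3*k + 2); s_k = R·t_k = 2*(-2)**k*k.
s_(k+1) − s_k = (-2)**(k + 1)*(3*k + 2) = t_k.
Σ_(k=1)^(8) t_k = s_(9) − s_(1) = -9216 − (-4) = -9212.

Σ = -9212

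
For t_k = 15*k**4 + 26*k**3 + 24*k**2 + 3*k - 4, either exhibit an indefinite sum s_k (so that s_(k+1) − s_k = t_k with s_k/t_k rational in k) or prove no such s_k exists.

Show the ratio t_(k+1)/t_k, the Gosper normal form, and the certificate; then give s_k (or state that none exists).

The ratio is (15*k**4 + 86*k**3 + 192*k**2 + 189*k + 64)/(15*k**4 + 26*k**3 + 24*k**2 + 3*k - 4).
So A=1 and B=1, with C=k**4 + 26*k**3/15 + 8*k**2/5 + k/5 - 4/15.
Key eq: (1)·f(k+1) = (1)·f(k) + (k**4 + 26*k**3/15 + 8*k**2/5 + k/5 - 4/15).
Bound: deg f ≤ 5.
A polynomial solution: f(k) = k*(3*k**4 - k**3 - 4*k - 2)/15.
Get s_k = R·t_k = k*(3*k**4 - k**3 - 4*k - 2) with R(k) = B(k−1)f(k)/C(k) = k*(3*k**4 - k**3 - 4*k - 2)/(15*k**4 + 26*k**3 + 24*k**2 + 3*k - 4).
Verify: 15*k**4 + 26*k**3 + 24*k**2 + 3*k - 4 matches t_k.

s_k = k*(3*k**4 - k**3 - 4*k - 2)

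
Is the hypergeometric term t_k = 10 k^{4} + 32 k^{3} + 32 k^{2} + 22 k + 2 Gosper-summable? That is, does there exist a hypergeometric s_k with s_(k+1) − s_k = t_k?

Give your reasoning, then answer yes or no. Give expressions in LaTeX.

t_(k+1)/t_k = (5*k**4 + 36*k**3 + 94*k**2 + 111*k + 49)/(5*k**4 + 16*k**3 + 16*k**2 + 11*k + 1).
Take A(k)=1, B(k)=1, C(k)=k**4 + 16*k**3/5 + 16*k**2/5 + 11*k/5 + 1/5.
Solve (1)·f(k+1) − (1)·f(k) = k**4 + 16*k**3/5 + 16*k**2/5 + 11*k/5 + 1/5.
Bound: deg f ≤ 5.
Coefficient equations give f(k) = k*(k**2 + 1)*(2*k**2 + 3*k - 4)/10.
Get s_k = R·t_k = k*(2*k**4 + 3*k**3 - 2*k**2 + 3*k - 4) with R(k) = B(k−1)f(k)/C(k) = k*(k**2 + 1)*(2*k**2 + 3*k - 4)/(2*(5*k**4 + 16*k**3 + 16*k**2 + 11*k + 1)).
Verify: 10*k**4 + 32*k**3 + 32*k**2 + 22*k + 2 matches t_k.

Yes. s_k = k \left(2 k^{4} + 3 k^{3} - 2 k^{2} + 3 k - 4\right).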